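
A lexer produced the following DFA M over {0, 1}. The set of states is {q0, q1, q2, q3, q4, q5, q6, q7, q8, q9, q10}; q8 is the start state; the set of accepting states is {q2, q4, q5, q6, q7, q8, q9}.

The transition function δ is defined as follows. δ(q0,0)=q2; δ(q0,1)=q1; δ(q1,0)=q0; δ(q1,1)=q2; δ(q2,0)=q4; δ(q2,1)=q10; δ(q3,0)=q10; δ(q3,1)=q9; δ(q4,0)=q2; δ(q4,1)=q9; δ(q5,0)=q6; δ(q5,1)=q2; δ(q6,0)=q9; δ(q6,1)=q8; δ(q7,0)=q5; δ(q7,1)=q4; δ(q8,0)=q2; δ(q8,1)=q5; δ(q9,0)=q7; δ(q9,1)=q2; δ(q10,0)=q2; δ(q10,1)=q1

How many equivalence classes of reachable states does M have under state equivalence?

States {q3} cannot be reached from the start state, so discard them.
Start with accepting vs non-accepting: {q2,q4,q5,q6,q7,q8,q9} | {q0,q1,q10}.
Split {q2,q4,q5,q6,q7,q8,q9} by δ(·,1) → {q4,q5,q6,q7,q8,q9} and {q2}.
Refine {q4,q5,q6,q7,q8,q9} on symbol 0: members go to different blocks, giving {q5,q6,q7,q9} and {q4,q8}.
Split {q5,q6,q7,q9} by δ(·,1) → {q5,q9} and {q6,q7}.
Split {q0,q1,q10} by δ(·,0) → {q0,q10} and {q1}.
The partition is now stable with 6 blocks: {q5,q9} | {q0,q10} | {q2} | {q4,q8} | {q6,q7} | {q1}.

6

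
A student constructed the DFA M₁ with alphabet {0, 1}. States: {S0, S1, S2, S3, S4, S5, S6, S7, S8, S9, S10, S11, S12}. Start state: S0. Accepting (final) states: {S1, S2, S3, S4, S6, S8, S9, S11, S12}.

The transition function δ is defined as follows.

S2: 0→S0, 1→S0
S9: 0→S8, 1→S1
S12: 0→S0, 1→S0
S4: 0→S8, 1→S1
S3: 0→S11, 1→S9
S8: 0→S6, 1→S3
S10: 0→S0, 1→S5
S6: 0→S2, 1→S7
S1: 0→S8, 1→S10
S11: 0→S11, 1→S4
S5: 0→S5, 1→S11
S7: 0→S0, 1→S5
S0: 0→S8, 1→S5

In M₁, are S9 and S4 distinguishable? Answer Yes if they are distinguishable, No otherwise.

First remove the unreachable states {S12}; 12 states remain.
Initial partition by acceptance: {S1,S2,S3,S4,S6,S8,S9,S11} | {S0,S5,S7,S10}.
On input 0, block {S1,S2,S3,S4,S6,S8,S9,S11} splits into {S1,S3,S4,S6,S8,S9,S11} and {S2}.
Refine {S1,S3,S4,S6,S8,S9,S11} on symbol 0: members go to different blocks, giving {S1,S3,S4,S8,S9,S11} and {S6}.
Refine {S1,S3,S4,S8,S9,S11} on symbol 0: members go to different blocks, giving {S1,S3,S4,S9,S11} and {S8}.
Refine {S1,S3,S4,S9,S11} on symbol 0: members go to different blocks, giving {S1,S4,S9} and {S3,S11}.
Split {S1,S4,S9} by δ(·,1) → {S4,S9} and {S1}.
Split {S0,S5,S7,S10} by δ(·,0) → {S5,S7,S10} and {S0}.
On input 0, block {S5,S7,S10} splits into {S7,S10} and {S5}.
No further refinement is possible. Final partition (9 blocks): {S4,S9} | {S7,S10} | {S2} | {S6} | {S8} | {S3,S11} | {S1} | {S0} | {S5}.
S9 and S4 lie in the same block of the stable partition, so they are equivalent — no string distinguishes them.

No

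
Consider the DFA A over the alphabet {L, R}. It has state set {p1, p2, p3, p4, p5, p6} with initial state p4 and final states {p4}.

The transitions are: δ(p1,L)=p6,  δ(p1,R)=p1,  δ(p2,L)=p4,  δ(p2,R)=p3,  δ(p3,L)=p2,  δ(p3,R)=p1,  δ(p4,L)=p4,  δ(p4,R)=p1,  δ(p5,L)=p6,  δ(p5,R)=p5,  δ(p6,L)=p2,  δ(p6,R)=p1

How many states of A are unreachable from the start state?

BFS from p4 reaches {p1, p2, p3, p4, p6}; the 1 state(s) p5 are never visited.

1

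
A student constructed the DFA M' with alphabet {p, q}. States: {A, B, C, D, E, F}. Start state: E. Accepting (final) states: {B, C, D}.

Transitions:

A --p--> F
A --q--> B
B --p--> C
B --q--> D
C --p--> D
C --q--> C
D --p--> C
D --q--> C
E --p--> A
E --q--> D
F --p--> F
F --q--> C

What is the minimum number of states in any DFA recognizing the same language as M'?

2

Start with accepting vs non-accepting: {B,C,D} | {A,E,F}.
Stable partition: {B,C,D} | {A,E,F} — 2 equivalence classes.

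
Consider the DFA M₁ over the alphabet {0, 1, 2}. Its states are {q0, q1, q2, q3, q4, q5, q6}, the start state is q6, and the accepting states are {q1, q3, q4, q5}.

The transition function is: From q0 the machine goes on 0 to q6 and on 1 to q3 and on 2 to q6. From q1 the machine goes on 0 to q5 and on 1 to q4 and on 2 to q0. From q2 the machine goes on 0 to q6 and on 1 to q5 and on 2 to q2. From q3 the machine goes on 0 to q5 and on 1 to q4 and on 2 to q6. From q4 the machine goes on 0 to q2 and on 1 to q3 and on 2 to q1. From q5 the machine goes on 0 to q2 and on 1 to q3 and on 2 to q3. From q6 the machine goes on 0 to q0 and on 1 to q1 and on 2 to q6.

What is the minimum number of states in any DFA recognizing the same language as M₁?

4

P0 = {q1,q3,q4,q5} | {q0,q2,q6}.
On input 0, block {q1,q3,q4,q5} splits into {q1,q3} and {q4,q5}.
Split {q0,q2,q6} by δ(·,1) → {q0,q6} and {q2}.
The partition is now stable with 4 blocks: {q1,q3} | {q0,q6} | {q4,q5} | {q2}.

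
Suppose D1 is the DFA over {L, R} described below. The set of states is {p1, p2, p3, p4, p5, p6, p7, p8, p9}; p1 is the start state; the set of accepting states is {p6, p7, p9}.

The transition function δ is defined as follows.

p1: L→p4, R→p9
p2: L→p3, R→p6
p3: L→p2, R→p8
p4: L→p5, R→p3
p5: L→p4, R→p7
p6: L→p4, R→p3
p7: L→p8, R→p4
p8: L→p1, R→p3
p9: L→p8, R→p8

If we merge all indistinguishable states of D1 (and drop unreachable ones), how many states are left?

3

Every state is reachable, so we keep all 9.
Initial partition by acceptance: {p6,p7,p9} | {p1,p2,p3,p4,p5,p8}.
Split {p1,p2,p3,p4,p5,p8} by δ(·,R) → {p1,p2,p5} and {p3,p4,p8}.
No further refinement is possible. Final partition (3 blocks): {p6,p7,p9} | {p1,p2,p5} | {p3,p4,p8}.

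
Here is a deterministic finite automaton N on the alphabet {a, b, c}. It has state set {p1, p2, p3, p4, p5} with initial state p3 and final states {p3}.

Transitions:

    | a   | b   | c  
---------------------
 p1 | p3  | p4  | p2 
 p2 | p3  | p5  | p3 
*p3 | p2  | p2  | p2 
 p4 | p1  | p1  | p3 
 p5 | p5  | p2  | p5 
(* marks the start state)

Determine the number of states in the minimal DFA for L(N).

First remove the unreachable states {p1,p4}; 3 states remain.
Start with accepting vs non-accepting: {p3} | {p2,p5}.
Refine {p2,p5} on symbol a: members go to different blocks, giving {p2} and {p5}.
Stable partition: {p3} | {p2} | {p5} — 3 equivalence classes.

3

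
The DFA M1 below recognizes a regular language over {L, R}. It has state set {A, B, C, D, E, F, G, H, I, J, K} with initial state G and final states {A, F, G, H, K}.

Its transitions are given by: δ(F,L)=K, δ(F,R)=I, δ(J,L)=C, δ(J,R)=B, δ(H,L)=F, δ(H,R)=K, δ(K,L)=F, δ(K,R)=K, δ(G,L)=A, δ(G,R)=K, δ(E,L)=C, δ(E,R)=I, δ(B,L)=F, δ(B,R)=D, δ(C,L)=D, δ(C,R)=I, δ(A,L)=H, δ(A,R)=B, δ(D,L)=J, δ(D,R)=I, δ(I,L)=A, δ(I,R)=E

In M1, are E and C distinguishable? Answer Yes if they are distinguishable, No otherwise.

Start with accepting vs non-accepting: {A,F,G,H,K} | {B,C,D,E,I,J}.
Refine {A,F,G,H,K} on symbol R: members go to different blocks, giving {G,H,K} and {A,F}.
Refine {B,C,D,E,I,J} on symbol L: members go to different blocks, giving {C,D,E,J} and {B,I}.
Stable partition: {G,H,K} | {C,D,E,J} | {A,F} | {B,I} — 4 equivalence classes.
E and C lie in the same block of the stable partition, so they are equivalent — no string distinguishes them.

No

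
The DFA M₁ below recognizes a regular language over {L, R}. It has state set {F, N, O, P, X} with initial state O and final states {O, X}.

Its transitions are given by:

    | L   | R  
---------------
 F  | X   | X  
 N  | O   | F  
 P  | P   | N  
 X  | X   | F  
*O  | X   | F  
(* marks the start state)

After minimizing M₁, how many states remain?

States {N,P} cannot be reached from the start state, so discard them.
Initial partition by acceptance: {O,X} | {F}.
Stable partition: {O,X} | {F} — 2 equivalence classes.

2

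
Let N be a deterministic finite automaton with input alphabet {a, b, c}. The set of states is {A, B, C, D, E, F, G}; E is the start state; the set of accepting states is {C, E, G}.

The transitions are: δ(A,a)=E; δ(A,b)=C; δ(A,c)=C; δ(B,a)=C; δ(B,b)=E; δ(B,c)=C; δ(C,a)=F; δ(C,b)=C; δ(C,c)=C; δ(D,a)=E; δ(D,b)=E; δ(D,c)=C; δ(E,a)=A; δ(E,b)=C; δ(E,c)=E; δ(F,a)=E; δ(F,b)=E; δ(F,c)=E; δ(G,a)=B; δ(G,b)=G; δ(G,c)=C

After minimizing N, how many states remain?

States {B,D,G} cannot be reached from the start state, so discard them.
P0 = {C,E} | {A,F}.
The partition is now stable with 2 blocks: {C,E} | {A,F}.

2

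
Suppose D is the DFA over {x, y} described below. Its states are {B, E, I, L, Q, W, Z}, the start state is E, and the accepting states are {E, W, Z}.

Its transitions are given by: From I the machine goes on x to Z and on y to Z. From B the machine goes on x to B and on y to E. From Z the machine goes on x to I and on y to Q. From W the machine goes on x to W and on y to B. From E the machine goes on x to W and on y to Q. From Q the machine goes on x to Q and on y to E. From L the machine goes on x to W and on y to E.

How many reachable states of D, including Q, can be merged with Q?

2

Reachable states from the start: {B,E,Q,W}. Unreachable: {I,L,Z} — drop them.
Initial partition by acceptance: {E,W} | {B,Q}.
Stable partition: {E,W} | {B,Q} — 2 equivalence classes.
The equivalence class containing Q is {B,Q}, of size 2.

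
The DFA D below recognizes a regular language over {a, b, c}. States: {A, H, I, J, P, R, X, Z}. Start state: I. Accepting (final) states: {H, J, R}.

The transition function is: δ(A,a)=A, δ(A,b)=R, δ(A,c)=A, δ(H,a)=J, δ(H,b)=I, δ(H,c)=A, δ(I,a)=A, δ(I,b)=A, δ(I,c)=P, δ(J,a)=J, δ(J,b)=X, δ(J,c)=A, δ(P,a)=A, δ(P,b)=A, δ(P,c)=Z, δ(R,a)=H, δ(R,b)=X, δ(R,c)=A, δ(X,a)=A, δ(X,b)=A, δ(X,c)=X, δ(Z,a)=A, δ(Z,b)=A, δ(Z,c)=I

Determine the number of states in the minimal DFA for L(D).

All states are reachable from the start state.
Start with accepting vs non-accepting: {H,J,R} | {A,I,P,X,Z}.
On input b, block {A,I,P,X,Z} splits into {I,P,X,Z} and {A}.
No further refinement is possible. Final partition (3 blocks): {H,J,R} | {I,P,X,Z} | {A}.

3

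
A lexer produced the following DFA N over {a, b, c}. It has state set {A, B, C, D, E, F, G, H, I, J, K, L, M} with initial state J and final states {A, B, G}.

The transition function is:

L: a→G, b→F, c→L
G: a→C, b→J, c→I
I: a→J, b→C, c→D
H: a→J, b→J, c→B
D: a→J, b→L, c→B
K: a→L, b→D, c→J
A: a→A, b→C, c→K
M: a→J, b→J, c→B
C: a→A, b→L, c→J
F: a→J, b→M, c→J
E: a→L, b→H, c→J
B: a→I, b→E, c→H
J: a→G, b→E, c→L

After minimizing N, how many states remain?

Initial partition by acceptance: {A,B,G} | {C,D,E,F,H,I,J,K,L,M}.
Split {A,B,G} by δ(·,a) → {B,G} and {A}.
On input a, block {C,D,E,F,H,I,J,K,L,M} splits into {D,E,F,H,I,K,M} and {J,L} and {C}.
Split {B,G} by δ(·,a) → {B} and {G}.
Split {D,E,F,H,I,K,M} by δ(·,b) → {D,H,M} and {E,F,K} and {I}.
The partition is now stable with 8 blocks: {B} | {D,H,M} | {A} | {J,L} | {C} | {G} | {E,F,K} | {I}.

8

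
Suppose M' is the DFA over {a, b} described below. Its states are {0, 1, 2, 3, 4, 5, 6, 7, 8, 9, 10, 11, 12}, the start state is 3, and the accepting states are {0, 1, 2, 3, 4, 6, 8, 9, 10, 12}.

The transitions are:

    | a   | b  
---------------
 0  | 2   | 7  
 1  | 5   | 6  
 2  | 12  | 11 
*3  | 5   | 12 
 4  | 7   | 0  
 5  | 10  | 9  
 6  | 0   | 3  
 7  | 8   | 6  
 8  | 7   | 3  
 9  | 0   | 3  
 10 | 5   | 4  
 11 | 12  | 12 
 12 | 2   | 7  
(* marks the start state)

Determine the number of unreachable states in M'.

No path from 3 leads to 1; the other 12 states are all reachable.

1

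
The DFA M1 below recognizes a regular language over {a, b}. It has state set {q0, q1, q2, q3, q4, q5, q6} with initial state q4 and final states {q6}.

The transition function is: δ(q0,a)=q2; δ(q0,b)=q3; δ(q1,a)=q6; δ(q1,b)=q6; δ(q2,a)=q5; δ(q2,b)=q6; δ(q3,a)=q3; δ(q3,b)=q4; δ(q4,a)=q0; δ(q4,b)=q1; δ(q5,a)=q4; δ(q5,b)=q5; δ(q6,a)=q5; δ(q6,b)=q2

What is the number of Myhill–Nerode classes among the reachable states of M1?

Initial partition by acceptance: {q6} | {q0,q1,q2,q3,q4,q5}.
On input a, block {q0,q1,q2,q3,q4,q5} splits into {q0,q2,q3,q4,q5} and {q1}.
On input b, block {q0,q2,q3,q4,q5} splits into {q0,q3,q5} and {q2} and {q4}.
On input a, block {q0,q3,q5} splits into {q0} and {q3} and {q5}.
No further refinement is possible. Final partition (7 blocks): {q6} | {q0} | {q1} | {q2} | {q4} | {q3} | {q5}.

7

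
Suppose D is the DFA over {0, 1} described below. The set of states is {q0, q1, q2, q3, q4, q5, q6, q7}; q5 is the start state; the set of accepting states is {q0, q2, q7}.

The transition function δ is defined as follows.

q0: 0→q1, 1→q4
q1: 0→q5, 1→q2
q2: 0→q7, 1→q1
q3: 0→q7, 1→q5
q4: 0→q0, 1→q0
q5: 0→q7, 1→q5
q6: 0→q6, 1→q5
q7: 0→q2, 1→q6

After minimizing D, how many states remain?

States {q0,q3,q4} cannot be reached from the start state, so discard them.
P0 = {q2,q7} | {q1,q5,q6}.
Split {q1,q5,q6} by δ(·,0) → {q1,q6} and {q5}.
Refine {q1,q6} on symbol 0: members go to different blocks, giving {q1} and {q6}.
On input 1, block {q2,q7} splits into {q2} and {q7}.
No further refinement is possible. Final partition (5 blocks): {q2} | {q1} | {q5} | {q6} | {q7}.

5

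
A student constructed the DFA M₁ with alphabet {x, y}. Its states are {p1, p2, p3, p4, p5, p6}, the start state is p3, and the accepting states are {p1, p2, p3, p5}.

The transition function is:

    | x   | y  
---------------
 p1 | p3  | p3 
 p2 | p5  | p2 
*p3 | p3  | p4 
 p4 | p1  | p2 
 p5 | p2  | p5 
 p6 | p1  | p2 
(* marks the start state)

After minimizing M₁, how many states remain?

First remove the unreachable states {p6}; 5 states remain.
Initial partition by acceptance: {p1,p2,p3,p5} | {p4}.
On input y, block {p1,p2,p3,p5} splits into {p1,p2,p5} and {p3}.
Split {p1,p2,p5} by δ(·,x) → {p2,p5} and {p1}.
The partition is now stable with 4 blocks: {p2,p5} | {p4} | {p3} | {p1}.

4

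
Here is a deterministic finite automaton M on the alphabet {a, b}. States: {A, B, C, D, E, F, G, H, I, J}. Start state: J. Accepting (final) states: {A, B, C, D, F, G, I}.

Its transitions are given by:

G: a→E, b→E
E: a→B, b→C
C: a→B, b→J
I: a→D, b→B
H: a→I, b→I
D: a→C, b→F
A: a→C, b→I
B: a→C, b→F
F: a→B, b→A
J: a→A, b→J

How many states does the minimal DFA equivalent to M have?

4

States {E,G,H} cannot be reached from the start state, so discard them.
Initial partition by acceptance: {A,B,C,D,F,I} | {J}.
Split {A,B,C,D,F,I} by δ(·,b) → {A,B,D,F,I} and {C}.
Split {A,B,D,F,I} by δ(·,a) → {A,B,D} and {F,I}.
The partition is now stable with 4 blocks: {A,B,D} | {J} | {C} | {F,I}.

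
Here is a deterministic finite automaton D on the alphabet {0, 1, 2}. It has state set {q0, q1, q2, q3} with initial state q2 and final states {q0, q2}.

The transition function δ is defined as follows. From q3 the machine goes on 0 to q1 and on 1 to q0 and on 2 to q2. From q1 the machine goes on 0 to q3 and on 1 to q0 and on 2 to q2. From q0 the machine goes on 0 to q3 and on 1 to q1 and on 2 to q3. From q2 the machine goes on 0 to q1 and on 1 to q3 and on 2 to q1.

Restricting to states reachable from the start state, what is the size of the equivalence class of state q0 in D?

2

Every state is reachable, so we keep all 4.
Initial partition by acceptance: {q0,q2} | {q1,q3}.
No further refinement is possible. Final partition (2 blocks): {q0,q2} | {q1,q3}.
The equivalence class containing q0 is {q0,q2}, of size 2.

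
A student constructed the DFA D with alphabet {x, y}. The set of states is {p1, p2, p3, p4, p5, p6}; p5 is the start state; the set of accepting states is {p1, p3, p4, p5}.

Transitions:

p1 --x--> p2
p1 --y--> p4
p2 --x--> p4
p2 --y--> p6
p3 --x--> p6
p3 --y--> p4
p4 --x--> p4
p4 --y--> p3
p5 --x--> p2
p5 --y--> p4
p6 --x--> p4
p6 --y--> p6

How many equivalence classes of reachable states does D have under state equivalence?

States {p1} cannot be reached from the start state, so discard them.
Start with accepting vs non-accepting: {p3,p4,p5} | {p2,p6}.
On input x, block {p3,p4,p5} splits into {p3,p5} and {p4}.
The partition is now stable with 3 blocks: {p3,p5} | {p2,p6} | {p4}.

3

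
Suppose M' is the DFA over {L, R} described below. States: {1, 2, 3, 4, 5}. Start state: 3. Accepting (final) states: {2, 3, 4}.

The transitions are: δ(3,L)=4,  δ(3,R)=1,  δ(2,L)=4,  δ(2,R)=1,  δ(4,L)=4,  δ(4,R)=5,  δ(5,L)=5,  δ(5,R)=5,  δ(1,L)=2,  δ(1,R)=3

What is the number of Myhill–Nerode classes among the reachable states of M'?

Every state is reachable, so we keep all 5.
Initial partition by acceptance: {2,3,4} | {1,5}.
Refine {1,5} on symbol L: members go to different blocks, giving {1} and {5}.
Refine {2,3,4} on symbol R: members go to different blocks, giving {2,3} and {4}.
The partition is now stable with 4 blocks: {2,3} | {1} | {5} | {4}.

4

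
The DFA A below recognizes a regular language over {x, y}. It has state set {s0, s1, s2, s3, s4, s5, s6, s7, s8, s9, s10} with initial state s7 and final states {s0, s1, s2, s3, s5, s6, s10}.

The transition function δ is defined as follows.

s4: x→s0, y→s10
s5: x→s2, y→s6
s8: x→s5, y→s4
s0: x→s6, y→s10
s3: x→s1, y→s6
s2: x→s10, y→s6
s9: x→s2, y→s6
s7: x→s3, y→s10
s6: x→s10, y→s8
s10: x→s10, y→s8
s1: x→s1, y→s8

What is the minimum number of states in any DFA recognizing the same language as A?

States {s9} cannot be reached from the start state, so discard them.
P0 = {s0,s1,s2,s3,s5,s6,s10} | {s4,s7,s8}.
On input y, block {s0,s1,s2,s3,s5,s6,s10} splits into {s0,s2,s3,s5} and {s1,s6,s10}.
On input x, block {s0,s2,s3,s5} splits into {s0,s2,s3} and {s5}.
Refine {s4,s7,s8} on symbol x: members go to different blocks, giving {s4,s7} and {s8}.
No further refinement is possible. Final partition (5 blocks): {s0,s2,s3} | {s4,s7} | {s1,s6,s10} | {s5} | {s8}.

5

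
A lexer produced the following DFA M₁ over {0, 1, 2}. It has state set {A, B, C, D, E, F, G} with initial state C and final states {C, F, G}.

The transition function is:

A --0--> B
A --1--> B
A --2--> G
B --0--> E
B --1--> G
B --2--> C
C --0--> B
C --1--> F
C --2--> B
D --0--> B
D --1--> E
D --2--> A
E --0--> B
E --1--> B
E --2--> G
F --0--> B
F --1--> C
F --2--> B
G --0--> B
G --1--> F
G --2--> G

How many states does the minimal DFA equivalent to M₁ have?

4

Reachable states from the start: {B,C,E,F,G}. Unreachable: {A,D} — drop them.
Start with accepting vs non-accepting: {C,F,G} | {B,E}.
Refine {C,F,G} on symbol 2: members go to different blocks, giving {C,F} and {G}.
Split {B,E} by δ(·,1) → {B} and {E}.
No further refinement is possible. Final partition (4 blocks): {C,F} | {B} | {G} | {E}.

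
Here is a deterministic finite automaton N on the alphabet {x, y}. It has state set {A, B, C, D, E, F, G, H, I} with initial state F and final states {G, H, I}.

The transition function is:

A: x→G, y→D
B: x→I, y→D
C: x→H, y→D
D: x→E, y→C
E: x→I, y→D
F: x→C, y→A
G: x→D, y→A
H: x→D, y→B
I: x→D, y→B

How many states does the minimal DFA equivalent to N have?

3

P0 = {G,H,I} | {A,B,C,D,E,F}.
Split {A,B,C,D,E,F} by δ(·,x) → {A,B,C,E} and {D,F}.
Stable partition: {G,H,I} | {A,B,C,E} | {D,F} — 3 equivalence classes.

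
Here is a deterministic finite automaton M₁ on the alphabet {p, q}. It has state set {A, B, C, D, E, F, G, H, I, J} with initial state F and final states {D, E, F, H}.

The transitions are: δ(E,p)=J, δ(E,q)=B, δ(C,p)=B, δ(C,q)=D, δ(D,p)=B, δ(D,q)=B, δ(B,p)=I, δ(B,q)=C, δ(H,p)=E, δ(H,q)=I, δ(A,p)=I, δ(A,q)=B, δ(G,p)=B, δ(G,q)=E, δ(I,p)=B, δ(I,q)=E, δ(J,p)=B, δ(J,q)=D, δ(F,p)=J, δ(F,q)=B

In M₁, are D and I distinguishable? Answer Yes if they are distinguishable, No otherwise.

Yes

First remove the unreachable states {A,G,H}; 7 states remain.
Start with accepting vs non-accepting: {D,E,F} | {B,C,I,J}.
On input q, block {B,C,I,J} splits into {C,I,J} and {B}.
Split {D,E,F} by δ(·,p) → {E,F} and {D}.
Split {C,I,J} by δ(·,q) → {C,J} and {I}.
The partition is now stable with 5 blocks: {E,F} | {C,J} | {B} | {D} | {I}.
D and I end up in different blocks, so they are distinguishable. For instance, the string 'ε' is accepted from only D.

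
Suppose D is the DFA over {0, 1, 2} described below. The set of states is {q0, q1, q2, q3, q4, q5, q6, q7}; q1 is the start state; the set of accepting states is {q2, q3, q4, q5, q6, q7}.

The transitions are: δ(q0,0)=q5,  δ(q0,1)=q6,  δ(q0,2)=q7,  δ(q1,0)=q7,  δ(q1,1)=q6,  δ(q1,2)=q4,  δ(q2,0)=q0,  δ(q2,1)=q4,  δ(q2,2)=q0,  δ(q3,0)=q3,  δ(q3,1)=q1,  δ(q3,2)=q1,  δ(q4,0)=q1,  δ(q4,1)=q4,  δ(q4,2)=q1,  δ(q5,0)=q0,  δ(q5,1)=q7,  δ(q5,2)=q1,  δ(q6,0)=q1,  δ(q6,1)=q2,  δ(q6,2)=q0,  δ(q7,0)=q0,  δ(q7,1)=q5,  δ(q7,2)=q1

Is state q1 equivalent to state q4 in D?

Reachable states from the start: {q0,q1,q2,q4,q5,q6,q7}. Unreachable: {q3} — drop them.
P0 = {q2,q4,q5,q6,q7} | {q0,q1}.
No further refinement is possible. Final partition (2 blocks): {q2,q4,q5,q6,q7} | {q0,q1}.
q1 and q4 end up in different blocks, so they are distinguishable. For instance, the string 'ε' is accepted from only q4.

No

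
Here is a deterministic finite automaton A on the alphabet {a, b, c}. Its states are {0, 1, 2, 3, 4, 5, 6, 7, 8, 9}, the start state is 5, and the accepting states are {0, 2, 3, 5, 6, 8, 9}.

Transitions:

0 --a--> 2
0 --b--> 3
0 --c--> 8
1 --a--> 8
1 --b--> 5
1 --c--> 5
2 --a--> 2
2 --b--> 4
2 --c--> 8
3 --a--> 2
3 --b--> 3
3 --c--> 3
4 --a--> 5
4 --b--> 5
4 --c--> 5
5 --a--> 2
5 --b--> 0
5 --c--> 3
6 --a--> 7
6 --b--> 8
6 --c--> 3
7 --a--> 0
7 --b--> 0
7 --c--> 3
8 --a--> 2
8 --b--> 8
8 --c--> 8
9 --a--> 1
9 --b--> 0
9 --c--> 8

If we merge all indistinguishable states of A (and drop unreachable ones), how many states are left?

States {1,6,7,9} cannot be reached from the start state, so discard them.
Start with accepting vs non-accepting: {0,2,3,5,8} | {4}.
Refine {0,2,3,5,8} on symbol b: members go to different blocks, giving {0,3,5,8} and {2}.
No further refinement is possible. Final partition (3 blocks): {0,3,5,8} | {4} | {2}.

3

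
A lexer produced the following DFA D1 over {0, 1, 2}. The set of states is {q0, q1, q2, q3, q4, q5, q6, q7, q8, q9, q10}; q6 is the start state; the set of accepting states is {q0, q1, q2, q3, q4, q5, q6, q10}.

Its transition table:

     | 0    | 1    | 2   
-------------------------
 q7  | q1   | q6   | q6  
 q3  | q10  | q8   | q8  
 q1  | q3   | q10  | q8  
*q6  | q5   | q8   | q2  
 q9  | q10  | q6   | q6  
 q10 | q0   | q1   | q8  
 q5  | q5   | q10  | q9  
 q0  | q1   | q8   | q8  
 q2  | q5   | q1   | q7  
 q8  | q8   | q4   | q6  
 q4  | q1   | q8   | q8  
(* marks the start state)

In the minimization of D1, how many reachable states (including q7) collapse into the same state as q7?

2

P0 = {q0,q1,q2,q3,q4,q5,q6,q10} | {q7,q8,q9}.
Refine {q0,q1,q2,q3,q4,q5,q6,q10} on symbol 1: members go to different blocks, giving {q0,q3,q4,q6} and {q1,q2,q5,q10}.
Split {q0,q3,q4,q6} by δ(·,2) → {q0,q3,q4} and {q6}.
Refine {q7,q8,q9} on symbol 0: members go to different blocks, giving {q7,q9} and {q8}.
Split {q1,q2,q5,q10} by δ(·,0) → {q1,q10} and {q2,q5}.
The partition is now stable with 6 blocks: {q0,q3,q4} | {q7,q9} | {q1,q10} | {q6} | {q8} | {q2,q5}.
The equivalence class containing q7 is {q7,q9}, of size 2.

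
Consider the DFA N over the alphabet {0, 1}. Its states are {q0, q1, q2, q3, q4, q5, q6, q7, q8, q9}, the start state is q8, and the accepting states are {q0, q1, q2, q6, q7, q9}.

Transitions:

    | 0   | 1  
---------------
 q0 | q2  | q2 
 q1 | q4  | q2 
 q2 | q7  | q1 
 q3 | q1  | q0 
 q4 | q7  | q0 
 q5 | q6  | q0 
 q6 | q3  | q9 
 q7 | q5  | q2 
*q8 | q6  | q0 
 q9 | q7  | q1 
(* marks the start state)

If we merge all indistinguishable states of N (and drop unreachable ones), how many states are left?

All states are reachable from the start state.
Initial partition by acceptance: {q0,q1,q2,q6,q7,q9} | {q3,q4,q5,q8}.
Split {q0,q1,q2,q6,q7,q9} by δ(·,0) → {q0,q2,q9} and {q1,q6,q7}.
Split {q0,q2,q9} by δ(·,0) → {q2,q9} and {q0}.
The partition is now stable with 4 blocks: {q2,q9} | {q3,q4,q5,q8} | {q1,q6,q7} | {q0}.

4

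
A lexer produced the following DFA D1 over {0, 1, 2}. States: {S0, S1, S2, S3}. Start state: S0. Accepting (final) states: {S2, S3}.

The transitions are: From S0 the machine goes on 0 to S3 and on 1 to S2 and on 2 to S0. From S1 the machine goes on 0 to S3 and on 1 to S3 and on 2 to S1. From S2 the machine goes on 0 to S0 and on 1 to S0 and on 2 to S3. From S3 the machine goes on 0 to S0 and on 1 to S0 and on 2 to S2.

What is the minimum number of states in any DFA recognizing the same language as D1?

2

First remove the unreachable states {S1}; 3 states remain.
Start with accepting vs non-accepting: {S2,S3} | {S0}.
The partition is now stable with 2 blocks: {S2,S3} | {S0}.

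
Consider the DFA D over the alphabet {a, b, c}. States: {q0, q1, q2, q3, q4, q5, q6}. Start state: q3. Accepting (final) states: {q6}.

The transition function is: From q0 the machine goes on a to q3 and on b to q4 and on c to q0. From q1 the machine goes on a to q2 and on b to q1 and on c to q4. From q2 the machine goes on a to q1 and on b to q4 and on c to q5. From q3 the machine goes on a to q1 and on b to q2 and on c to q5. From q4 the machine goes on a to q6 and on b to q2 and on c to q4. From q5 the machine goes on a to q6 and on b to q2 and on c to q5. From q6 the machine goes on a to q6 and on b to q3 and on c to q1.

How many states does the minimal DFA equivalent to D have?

5

States {q0} cannot be reached from the start state, so discard them.
Initial partition by acceptance: {q6} | {q1,q2,q3,q4,q5}.
Refine {q1,q2,q3,q4,q5} on symbol a: members go to different blocks, giving {q1,q2,q3} and {q4,q5}.
Split {q1,q2,q3} by δ(·,b) → {q1,q3} and {q2}.
Split {q1,q3} by δ(·,a) → {q1} and {q3}.
No further refinement is possible. Final partition (5 blocks): {q6} | {q1} | {q4,q5} | {q2} | {q3}.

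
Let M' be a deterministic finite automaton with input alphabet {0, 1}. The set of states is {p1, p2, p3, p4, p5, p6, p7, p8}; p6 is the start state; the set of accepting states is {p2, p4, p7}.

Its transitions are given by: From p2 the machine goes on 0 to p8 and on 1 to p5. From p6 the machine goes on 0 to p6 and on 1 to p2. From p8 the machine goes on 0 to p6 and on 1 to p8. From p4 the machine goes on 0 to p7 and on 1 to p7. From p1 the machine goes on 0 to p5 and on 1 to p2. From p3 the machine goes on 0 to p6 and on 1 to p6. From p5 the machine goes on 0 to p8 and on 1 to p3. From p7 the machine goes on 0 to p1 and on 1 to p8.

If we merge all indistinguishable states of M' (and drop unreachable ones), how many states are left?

5

Reachable states from the start: {p2,p3,p5,p6,p8}. Unreachable: {p1,p4,p7} — drop them.
Initial partition by acceptance: {p2} | {p3,p5,p6,p8}.
Refine {p3,p5,p6,p8} on symbol 1: members go to different blocks, giving {p3,p5,p8} and {p6}.
Split {p3,p5,p8} by δ(·,0) → {p3,p8} and {p5}.
Refine {p3,p8} on symbol 1: members go to different blocks, giving {p3} and {p8}.
No further refinement is possible. Final partition (5 blocks): {p2} | {p3} | {p6} | {p5} | {p8}.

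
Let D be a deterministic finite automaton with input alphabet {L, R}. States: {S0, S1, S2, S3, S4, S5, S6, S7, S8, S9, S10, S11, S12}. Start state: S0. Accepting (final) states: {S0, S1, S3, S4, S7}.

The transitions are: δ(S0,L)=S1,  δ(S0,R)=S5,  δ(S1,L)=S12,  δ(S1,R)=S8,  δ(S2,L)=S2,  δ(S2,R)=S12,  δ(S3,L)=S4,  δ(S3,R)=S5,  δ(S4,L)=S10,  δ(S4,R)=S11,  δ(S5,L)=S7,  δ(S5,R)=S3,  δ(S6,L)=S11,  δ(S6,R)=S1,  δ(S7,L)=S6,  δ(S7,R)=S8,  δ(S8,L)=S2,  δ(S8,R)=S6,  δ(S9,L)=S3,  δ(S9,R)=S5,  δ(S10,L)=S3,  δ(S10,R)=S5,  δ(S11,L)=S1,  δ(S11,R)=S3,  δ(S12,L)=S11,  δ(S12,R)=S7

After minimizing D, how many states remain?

States {S9} cannot be reached from the start state, so discard them.
P0 = {S0,S1,S3,S4,S7} | {S2,S5,S6,S8,S10,S11,S12}.
Refine {S0,S1,S3,S4,S7} on symbol L: members go to different blocks, giving {S1,S4,S7} and {S0,S3}.
Split {S2,S5,S6,S8,S10,S11,S12} by δ(·,L) → {S2,S6,S8,S12} and {S5,S11} and {S10}.
Split {S1,S4,S7} by δ(·,L) → {S1,S7} and {S4}.
Split {S2,S6,S8,S12} by δ(·,L) → {S2,S8} and {S6,S12}.
Split {S0,S3} by δ(·,L) → {S0} and {S3}.
No further refinement is possible. Final partition (8 blocks): {S1,S7} | {S2,S8} | {S0} | {S5,S11} | {S10} | {S4} | {S6,S12} | {S3}.

8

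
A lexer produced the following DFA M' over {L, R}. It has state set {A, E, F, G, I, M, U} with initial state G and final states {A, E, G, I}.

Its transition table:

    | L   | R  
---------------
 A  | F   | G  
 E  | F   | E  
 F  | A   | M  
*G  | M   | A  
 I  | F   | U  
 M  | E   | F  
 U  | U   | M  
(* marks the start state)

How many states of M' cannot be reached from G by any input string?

2

Starting at G and following transitions, the reachable set is {A, E, F, G, M}. That leaves I, U unreachable — 2 in total.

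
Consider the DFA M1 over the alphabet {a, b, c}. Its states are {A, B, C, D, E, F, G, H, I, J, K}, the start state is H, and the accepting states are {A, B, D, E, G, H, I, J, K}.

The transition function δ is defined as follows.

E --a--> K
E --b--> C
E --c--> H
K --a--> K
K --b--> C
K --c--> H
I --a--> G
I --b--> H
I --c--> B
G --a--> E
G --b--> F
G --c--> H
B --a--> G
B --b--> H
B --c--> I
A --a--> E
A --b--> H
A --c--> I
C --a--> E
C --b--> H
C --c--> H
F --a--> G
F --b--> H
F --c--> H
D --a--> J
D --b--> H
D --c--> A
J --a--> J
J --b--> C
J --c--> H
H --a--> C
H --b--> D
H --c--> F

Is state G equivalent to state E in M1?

P0 = {A,B,D,E,G,H,I,J,K} | {C,F}.
Refine {A,B,D,E,G,H,I,J,K} on symbol a: members go to different blocks, giving {A,B,D,E,G,I,J,K} and {H}.
Refine {A,B,D,E,G,I,J,K} on symbol b: members go to different blocks, giving {A,B,D,I} and {E,G,J,K}.
The partition is now stable with 4 blocks: {A,B,D,I} | {C,F} | {H} | {E,G,J,K}.
G and E lie in the same block of the stable partition, so they are equivalent — no string distinguishes them.

Yes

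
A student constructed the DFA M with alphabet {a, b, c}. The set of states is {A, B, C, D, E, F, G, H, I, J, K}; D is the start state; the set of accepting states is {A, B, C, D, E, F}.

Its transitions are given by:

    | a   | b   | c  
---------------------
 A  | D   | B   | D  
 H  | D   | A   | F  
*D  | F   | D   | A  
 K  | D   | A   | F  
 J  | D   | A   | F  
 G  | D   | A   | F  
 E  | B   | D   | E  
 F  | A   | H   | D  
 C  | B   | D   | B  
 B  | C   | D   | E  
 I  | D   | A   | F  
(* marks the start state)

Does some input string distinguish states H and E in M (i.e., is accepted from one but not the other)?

First remove the unreachable states {G,I,J,K}; 7 states remain.
Initial partition by acceptance: {A,B,C,D,E,F} | {H}.
Split {A,B,C,D,E,F} by δ(·,b) → {A,B,C,D,E} and {F}.
Refine {A,B,C,D,E} on symbol a: members go to different blocks, giving {A,B,C,E} and {D}.
On input a, block {A,B,C,E} splits into {B,C,E} and {A}.
Stable partition: {B,C,E} | {H} | {F} | {D} | {A} — 5 equivalence classes.
H and E end up in different blocks, so they are distinguishable. For instance, the string 'ε' is accepted from only E.

Yes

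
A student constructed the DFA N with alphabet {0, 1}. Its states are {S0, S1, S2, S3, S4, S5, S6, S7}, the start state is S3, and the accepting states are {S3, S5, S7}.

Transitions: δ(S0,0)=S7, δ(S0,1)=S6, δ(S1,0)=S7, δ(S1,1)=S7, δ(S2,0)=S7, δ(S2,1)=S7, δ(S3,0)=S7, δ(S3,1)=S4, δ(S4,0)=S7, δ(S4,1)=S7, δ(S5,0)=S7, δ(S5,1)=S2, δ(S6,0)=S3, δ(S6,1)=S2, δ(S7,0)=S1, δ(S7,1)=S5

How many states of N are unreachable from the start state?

BFS from S3 reaches {S1, S2, S3, S4, S5, S7}; the 2 state(s) S0, S6 are never visited.

2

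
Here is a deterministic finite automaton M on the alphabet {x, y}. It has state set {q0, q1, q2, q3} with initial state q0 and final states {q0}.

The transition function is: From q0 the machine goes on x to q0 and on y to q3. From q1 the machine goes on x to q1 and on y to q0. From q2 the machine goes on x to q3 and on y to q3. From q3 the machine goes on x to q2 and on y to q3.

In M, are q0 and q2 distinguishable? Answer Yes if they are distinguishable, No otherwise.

States {q1} cannot be reached from the start state, so discard them.
Start with accepting vs non-accepting: {q0} | {q2,q3}.
Stable partition: {q0} | {q2,q3} — 2 equivalence classes.
q0 and q2 end up in different blocks, so they are distinguishable. For instance, the string 'ε' is accepted from only q0.

Yes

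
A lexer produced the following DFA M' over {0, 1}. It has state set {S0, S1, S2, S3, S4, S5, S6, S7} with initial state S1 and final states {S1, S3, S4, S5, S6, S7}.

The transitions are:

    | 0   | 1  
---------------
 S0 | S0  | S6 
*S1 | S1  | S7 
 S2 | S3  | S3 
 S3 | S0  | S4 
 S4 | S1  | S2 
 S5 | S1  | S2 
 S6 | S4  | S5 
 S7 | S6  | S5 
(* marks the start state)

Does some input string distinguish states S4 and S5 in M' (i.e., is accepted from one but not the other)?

All states are reachable from the start state.
P0 = {S1,S3,S4,S5,S6,S7} | {S0,S2}.
Split {S1,S3,S4,S5,S6,S7} by δ(·,0) → {S1,S4,S5,S6,S7} and {S3}.
Refine {S1,S4,S5,S6,S7} on symbol 1: members go to different blocks, giving {S1,S6,S7} and {S4,S5}.
Refine {S1,S6,S7} on symbol 0: members go to different blocks, giving {S1,S7} and {S6}.
On input 0, block {S1,S7} splits into {S1} and {S7}.
Refine {S0,S2} on symbol 0: members go to different blocks, giving {S0} and {S2}.
Stable partition: {S1} | {S0} | {S3} | {S4,S5} | {S6} | {S7} | {S2} — 7 equivalence classes.
S4 and S5 lie in the same block of the stable partition, so they are equivalent — no string distinguishes them.

No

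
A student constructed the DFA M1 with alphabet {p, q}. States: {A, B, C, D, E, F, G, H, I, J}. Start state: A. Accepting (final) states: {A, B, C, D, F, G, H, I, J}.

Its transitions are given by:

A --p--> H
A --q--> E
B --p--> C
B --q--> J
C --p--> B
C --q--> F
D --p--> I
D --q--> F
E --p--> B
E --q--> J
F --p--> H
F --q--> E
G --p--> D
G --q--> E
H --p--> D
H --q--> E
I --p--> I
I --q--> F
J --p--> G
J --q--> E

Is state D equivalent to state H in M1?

Every state is reachable, so we keep all 10.
Initial partition by acceptance: {A,B,C,D,F,G,H,I,J} | {E}.
Refine {A,B,C,D,F,G,H,I,J} on symbol q: members go to different blocks, giving {A,F,G,H,J} and {B,C,D,I}.
On input p, block {A,F,G,H,J} splits into {A,F,J} and {G,H}.
Stable partition: {A,F,J} | {E} | {B,C,D,I} | {G,H} — 4 equivalence classes.
D and H end up in different blocks, so they are distinguishable. For instance, the string 'q' is accepted from only D.

No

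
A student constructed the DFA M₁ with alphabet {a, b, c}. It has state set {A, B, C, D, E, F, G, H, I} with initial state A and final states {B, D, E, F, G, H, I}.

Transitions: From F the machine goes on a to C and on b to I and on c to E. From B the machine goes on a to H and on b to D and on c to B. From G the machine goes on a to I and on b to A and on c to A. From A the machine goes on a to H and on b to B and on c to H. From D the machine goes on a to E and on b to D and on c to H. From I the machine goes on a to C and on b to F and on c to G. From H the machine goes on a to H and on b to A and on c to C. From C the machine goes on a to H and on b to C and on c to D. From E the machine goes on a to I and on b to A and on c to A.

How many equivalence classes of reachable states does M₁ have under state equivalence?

7

P0 = {B,D,E,F,G,H,I} | {A,C}.
Split {B,D,E,F,G,H,I} by δ(·,a) → {B,D,E,G,H} and {F,I}.
Refine {B,D,E,G,H} on symbol a: members go to different blocks, giving {B,D,H} and {E,G}.
Split {B,D,H} by δ(·,a) → {B,H} and {D}.
Refine {B,H} on symbol b: members go to different blocks, giving {B} and {H}.
On input b, block {A,C} splits into {A} and {C}.
No further refinement is possible. Final partition (7 blocks): {B} | {A} | {F,I} | {E,G} | {D} | {H} | {C}.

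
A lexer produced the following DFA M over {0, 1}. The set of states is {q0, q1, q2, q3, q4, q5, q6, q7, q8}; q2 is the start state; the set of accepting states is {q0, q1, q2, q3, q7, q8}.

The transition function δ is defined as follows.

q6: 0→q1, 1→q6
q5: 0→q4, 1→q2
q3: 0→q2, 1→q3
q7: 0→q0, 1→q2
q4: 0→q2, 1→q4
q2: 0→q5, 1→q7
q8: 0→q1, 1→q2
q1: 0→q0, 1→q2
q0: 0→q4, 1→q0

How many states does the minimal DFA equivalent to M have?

First remove the unreachable states {q1,q3,q6,q8}; 5 states remain.
Initial partition by acceptance: {q0,q2,q7} | {q4,q5}.
On input 0, block {q0,q2,q7} splits into {q0,q2} and {q7}.
On input 1, block {q0,q2} splits into {q0} and {q2}.
Refine {q4,q5} on symbol 0: members go to different blocks, giving {q4} and {q5}.
The partition is now stable with 5 blocks: {q0} | {q4} | {q7} | {q2} | {q5}.

5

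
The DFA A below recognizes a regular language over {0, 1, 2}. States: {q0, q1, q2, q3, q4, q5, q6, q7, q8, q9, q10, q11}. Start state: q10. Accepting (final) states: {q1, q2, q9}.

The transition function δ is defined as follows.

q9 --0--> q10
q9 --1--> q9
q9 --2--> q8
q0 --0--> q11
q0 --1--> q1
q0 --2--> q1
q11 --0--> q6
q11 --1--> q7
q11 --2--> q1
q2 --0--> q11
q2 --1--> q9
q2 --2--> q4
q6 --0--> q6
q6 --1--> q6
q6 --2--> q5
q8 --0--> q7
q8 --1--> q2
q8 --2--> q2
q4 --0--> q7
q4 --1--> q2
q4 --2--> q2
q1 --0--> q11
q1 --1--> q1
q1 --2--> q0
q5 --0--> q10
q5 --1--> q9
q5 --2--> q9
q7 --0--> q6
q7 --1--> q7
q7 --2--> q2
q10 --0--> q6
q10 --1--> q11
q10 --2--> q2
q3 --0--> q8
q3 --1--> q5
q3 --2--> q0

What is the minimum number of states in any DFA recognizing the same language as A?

First remove the unreachable states {q3}; 11 states remain.
Start with accepting vs non-accepting: {q1,q2,q9} | {q0,q4,q5,q6,q7,q8,q10,q11}.
On input 1, block {q0,q4,q5,q6,q7,q8,q10,q11} splits into {q0,q4,q5,q8} and {q6,q7,q10,q11}.
Refine {q6,q7,q10,q11} on symbol 2: members go to different blocks, giving {q7,q10,q11} and {q6}.
The partition is now stable with 4 blocks: {q1,q2,q9} | {q0,q4,q5,q8} | {q7,q10,q11} | {q6}.

4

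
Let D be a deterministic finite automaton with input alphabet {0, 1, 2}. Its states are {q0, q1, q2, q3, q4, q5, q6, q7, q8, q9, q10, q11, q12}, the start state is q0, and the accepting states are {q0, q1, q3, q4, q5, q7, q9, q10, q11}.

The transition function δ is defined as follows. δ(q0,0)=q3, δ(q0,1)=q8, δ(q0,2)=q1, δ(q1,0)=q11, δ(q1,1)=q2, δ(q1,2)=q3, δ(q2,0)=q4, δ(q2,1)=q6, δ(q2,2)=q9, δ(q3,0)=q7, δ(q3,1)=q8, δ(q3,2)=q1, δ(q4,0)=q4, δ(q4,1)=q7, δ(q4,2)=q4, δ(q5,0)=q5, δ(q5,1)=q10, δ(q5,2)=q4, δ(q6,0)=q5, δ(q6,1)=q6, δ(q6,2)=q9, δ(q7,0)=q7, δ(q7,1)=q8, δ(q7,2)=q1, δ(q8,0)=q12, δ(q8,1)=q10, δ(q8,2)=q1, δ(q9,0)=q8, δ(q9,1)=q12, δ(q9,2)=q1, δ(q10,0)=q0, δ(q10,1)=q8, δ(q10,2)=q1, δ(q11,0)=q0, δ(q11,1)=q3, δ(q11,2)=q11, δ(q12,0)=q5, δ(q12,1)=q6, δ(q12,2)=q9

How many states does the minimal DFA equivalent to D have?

All states are reachable from the start state.
Start with accepting vs non-accepting: {q0,q1,q3,q4,q5,q7,q9,q10,q11} | {q2,q6,q8,q12}.
Refine {q0,q1,q3,q4,q5,q7,q9,q10,q11} on symbol 0: members go to different blocks, giving {q0,q1,q3,q4,q5,q7,q10,q11} and {q9}.
Refine {q0,q1,q3,q4,q5,q7,q10,q11} on symbol 1: members go to different blocks, giving {q0,q1,q3,q7,q10} and {q4,q5,q11}.
Refine {q0,q1,q3,q7,q10} on symbol 0: members go to different blocks, giving {q0,q3,q7,q10} and {q1}.
On input 0, block {q2,q6,q8,q12} splits into {q2,q6,q12} and {q8}.
Refine {q4,q5,q11} on symbol 0: members go to different blocks, giving {q4,q5} and {q11}.
No further refinement is possible. Final partition (7 blocks): {q0,q3,q7,q10} | {q2,q6,q12} | {q9} | {q4,q5} | {q1} | {q8} | {q11}.

7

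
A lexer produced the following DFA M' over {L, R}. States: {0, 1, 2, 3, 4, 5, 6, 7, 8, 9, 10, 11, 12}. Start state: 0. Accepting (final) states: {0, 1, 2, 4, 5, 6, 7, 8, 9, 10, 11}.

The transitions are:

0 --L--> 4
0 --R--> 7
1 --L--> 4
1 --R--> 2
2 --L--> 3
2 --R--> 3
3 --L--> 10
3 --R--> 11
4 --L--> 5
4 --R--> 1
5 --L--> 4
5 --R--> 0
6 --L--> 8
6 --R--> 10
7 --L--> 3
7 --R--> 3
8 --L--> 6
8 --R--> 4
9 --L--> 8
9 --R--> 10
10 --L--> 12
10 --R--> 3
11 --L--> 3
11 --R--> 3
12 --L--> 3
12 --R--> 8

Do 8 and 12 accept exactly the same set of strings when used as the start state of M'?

No

First remove the unreachable states {9}; 12 states remain.
Initial partition by acceptance: {0,1,2,4,5,6,7,8,10,11} | {3,12}.
Split {0,1,2,4,5,6,7,8,10,11} by δ(·,L) → {0,1,4,5,6,8} and {2,7,10,11}.
Split {0,1,4,5,6,8} by δ(·,R) → {0,1,6} and {4,5,8}.
On input L, block {3,12} splits into {3} and {12}.
Refine {2,7,10,11} on symbol L: members go to different blocks, giving {2,7,11} and {10}.
Split {0,1,6} by δ(·,R) → {0,1} and {6}.
Refine {4,5,8} on symbol L: members go to different blocks, giving {4,5} and {8}.
No further refinement is possible. Final partition (8 blocks): {0,1} | {3} | {2,7,11} | {4,5} | {12} | {10} | {6} | {8}.
8 and 12 end up in different blocks, so they are distinguishable. For instance, the string 'ε' is accepted from only 8.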